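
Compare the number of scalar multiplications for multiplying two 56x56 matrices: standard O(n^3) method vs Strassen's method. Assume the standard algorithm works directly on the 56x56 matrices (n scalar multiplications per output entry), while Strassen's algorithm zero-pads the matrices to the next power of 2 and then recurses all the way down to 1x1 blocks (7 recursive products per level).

Matrix multiplication for 56x56 matrices:

Strassen's algorithm requires power-of-2 dimensions. Pad 56x56 to 64x64 (next power of 2).

Standard algorithm: 56^3 = 175616 multiplications
Strassen's algorithm: 7^(log2(64)) = 7^6 = 117649 multiplications
Savings: 175616 - 117649 = 57967 multiplications

Standard: 175616 multiplications (56^3). Strassen: 117649 multiplications (7^6, after padding to 64x64). Strassen reduces 8 recursive multiplications to 7 at each level.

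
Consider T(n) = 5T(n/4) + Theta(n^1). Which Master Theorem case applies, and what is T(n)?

Master Theorem for T(n) = 5T(n/4) + O(n^1):

a = 5, b = 4, c = 1
log_b(a) = log_4(5) = 1.1610

Case 1: c = 1 < log_4(5) = 1.1610
T(n) = O(n^(log_4 5))

For T(n) = 5T(n/4) + O(n^1): log_4(5) = 1.1610. This is Case 1 of the Master Theorem (c < log_b(a), work dominated by leaves), giving O(n^(log_4 5)).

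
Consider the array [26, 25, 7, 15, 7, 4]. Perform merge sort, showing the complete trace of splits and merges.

Merge sort trace:

Split: [26, 25, 7, 15, 7, 4] -> [26, 25, 7] and [15, 7, 4]
  Split: [26, 25, 7] -> [26] and [25, 7]
    Split: [25, 7] -> [25] and [7]
    Merge: [25] + [7] -> [7, 25]
  Merge: [26] + [7, 25] -> [7, 25, 26]
  Split: [15, 7, 4] -> [15] and [7, 4]
    Split: [7, 4] -> [7] and [4]
    Merge: [7] + [4] -> [4, 7]
  Merge: [15] + [4, 7] -> [4, 7, 15]
Merge: [7, 25, 26] + [4, 7, 15] -> [4, 7, 7, 15, 25, 26]

Final sorted array: [4, 7, 7, 15, 25, 26]

The merge sort proceeds by recursively splitting the array and merging sorted halves.
After all merges, the sorted array is [4, 7, 7, 15, 25, 26].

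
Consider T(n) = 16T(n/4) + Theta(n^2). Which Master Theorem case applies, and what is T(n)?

Master Theorem for T(n) = 16T(n/4) + O(n^2):

a = 16, b = 4, c = 2
log_b(a) = log_4(16) = 2.0000

Case 2: c = 2 = log_4(16) = 2.0000
T(n) = O(n^2 log n) = O(n^2 log n)

For T(n) = 16T(n/4) + O(n^2): log_4(16) = 2.0000. This is Case 2 of the Master Theorem (c = log_b(a), equal work at all levels), giving O(n^2 log n).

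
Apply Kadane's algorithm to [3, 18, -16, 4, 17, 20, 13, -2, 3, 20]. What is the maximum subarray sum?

Using Kadane's algorithm on [3, 18, -16, 4, 17, 20, 13, -2, 3, 20]:

Scanning through the array:
Position 1 (value 18): max_ending_here = 21, max_so_far = 21
Position 2 (value -16): max_ending_here = 5, max_so_far = 21
Position 3 (value 4): max_ending_here = 9, max_so_far = 21
Position 4 (value 17): max_ending_here = 26, max_so_far = 26
Position 5 (value 20): max_ending_here = 46, max_so_far = 46
Position 6 (value 13): max_ending_here = 59, max_so_far = 59
Position 7 (value -2): max_ending_here = 57, max_so_far = 59
Position 8 (value 3): max_ending_here = 60, max_so_far = 60
Position 9 (value 20): max_ending_here = 80, max_so_far = 80

Maximum subarray: [3, 18, -16, 4, 17, 20, 13, -2, 3, 20]
Maximum sum: 80

The maximum subarray is [3, 18, -16, 4, 17, 20, 13, -2, 3, 20] with sum 80. This subarray runs from index 0 to index 9.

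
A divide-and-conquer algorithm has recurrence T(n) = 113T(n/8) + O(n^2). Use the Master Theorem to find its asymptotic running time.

Master Theorem for T(n) = 113T(n/8) + O(n^2):

a = 113, b = 8, c = 2
log_b(a) = log_8(113) = 2.2734

Case 1: c = 2 < log_8(113) = 2.2734
T(n) = O(n^(log_8 113))

For T(n) = 113T(n/8) + O(n^2): log_8(113) = 2.2734. This is Case 1 of the Master Theorem (c < log_b(a), work dominated by leaves), giving O(n^(log_8 113)).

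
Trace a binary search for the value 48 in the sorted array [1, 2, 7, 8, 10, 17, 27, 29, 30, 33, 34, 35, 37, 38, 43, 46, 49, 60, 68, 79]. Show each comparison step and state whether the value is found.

Binary search for 48 in [1, 2, 7, 8, 10, 17, 27, 29, 30, 33, 34, 35, 37, 38, 43, 46, 49, 60, 68, 79]:

lo=0, hi=19, mid=9, arr[mid]=33 -> 33 < 48, search right half
lo=10, hi=19, mid=14, arr[mid]=43 -> 43 < 48, search right half
lo=15, hi=19, mid=17, arr[mid]=60 -> 60 > 48, search left half
lo=15, hi=16, mid=15, arr[mid]=46 -> 46 < 48, search right half
lo=16, hi=16, mid=16, arr[mid]=49 -> 49 > 48, search left half
lo=16 > hi=15, target 48 not found

Binary search determines that 48 is not in the array after 5 comparisons. The search space was exhausted without finding the target.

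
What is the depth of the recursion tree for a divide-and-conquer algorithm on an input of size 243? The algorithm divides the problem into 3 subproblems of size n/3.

For divide and conquer with division factor 3:

Problem sizes at each level:
Level 0: 243
Level 1: 81
Level 2: 27
Level 3: 9
Level 4: 3
Level 5: 1

The root is level 0 and the size-1 base case is level 5 (the tree spans levels 0 through 5, i.e. 6 levels counting the root), so the depth is the number of divisions: log_3(243) = 5

The recursion tree depth is log_3(243) = 5. At each level, the problem size is divided by 3, so it takes 5 divisions to reduce to a base case of size 1. The algorithm makes 3 recursive calls at each level.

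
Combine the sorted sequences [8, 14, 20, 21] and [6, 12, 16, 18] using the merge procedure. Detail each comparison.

Merging process:

Compare 8 vs 6: take 6 from right. Merged: [6]
Compare 8 vs 12: take 8 from left. Merged: [6, 8]
Compare 14 vs 12: take 12 from right. Merged: [6, 8, 12]
Compare 14 vs 16: take 14 from left. Merged: [6, 8, 12, 14]
Compare 20 vs 16: take 16 from right. Merged: [6, 8, 12, 14, 16]
Compare 20 vs 18: take 18 from right. Merged: [6, 8, 12, 14, 16, 18]
Append remaining from left: [20, 21]. Merged: [6, 8, 12, 14, 16, 18, 20, 21]

Final merged array: [6, 8, 12, 14, 16, 18, 20, 21]
Total comparisons: 6

The merged array is [6, 8, 12, 14, 16, 18, 20, 21], requiring 6 comparisons. The merge step runs in O(n) time where n is the total number of elements.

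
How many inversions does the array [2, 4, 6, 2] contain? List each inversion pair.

Finding inversions in [2, 4, 6, 2]:

(1, 3): arr[1]=4 > arr[3]=2
(2, 3): arr[2]=6 > arr[3]=2

Total inversions: 2

The array has 2 inversion(s): (1,3), (2,3). Each pair (i,j) satisfies i < j and arr[i] > arr[j].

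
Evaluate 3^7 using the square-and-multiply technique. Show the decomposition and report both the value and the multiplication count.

Computing 3^7 by squaring (build up from 3^1; each line after the first costs one multiplication):

3^1 = 3
3^2 = (3^1)^2 = 3^2 = 9
3^3 = 3 * 3^2 = 3 * 9 = 27
3^6 = (3^3)^2 = 27^2 = 729
3^7 = 3 * 3^6 = 3 * 729 = 2187

Result: 2187
Multiplications needed: 4 (4 lines after 3^1)

3^7 = 2187. Using exponentiation by squaring, this requires 4 multiplications. The key idea: if the exponent is even, square the half-power; if odd, multiply by the base once.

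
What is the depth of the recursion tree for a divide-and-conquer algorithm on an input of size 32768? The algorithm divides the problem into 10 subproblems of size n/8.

For divide and conquer with division factor 8:

Problem sizes at each level:
Level 0: 32768
Level 1: 4096
Level 2: 512
Level 3: 64
Level 4: 8
Level 5: 1

The root is level 0 and the size-1 base case is level 5 (the tree spans levels 0 through 5, i.e. 6 levels counting the root), so the depth is the number of divisions: log_8(32768) = 5

The recursion tree depth is log_8(32768) = 5. At each level, the problem size is divided by 8, so it takes 5 divisions to reduce to a base case of size 1. The algorithm makes 10 recursive calls at each level.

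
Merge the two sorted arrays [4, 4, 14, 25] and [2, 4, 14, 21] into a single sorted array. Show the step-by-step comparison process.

Merging process:

Compare 4 vs 2: take 2 from right. Merged: [2]
Compare 4 vs 4: take 4 from left. Merged: [2, 4]
Compare 4 vs 4: take 4 from left. Merged: [2, 4, 4]
Compare 14 vs 4: take 4 from right. Merged: [2, 4, 4, 4]
Compare 14 vs 14: take 14 from left. Merged: [2, 4, 4, 4, 14]
Compare 25 vs 14: take 14 from right. Merged: [2, 4, 4, 4, 14, 14]
Compare 25 vs 21: take 21 from right. Merged: [2, 4, 4, 4, 14, 14, 21]
Append remaining from left: [25]. Merged: [2, 4, 4, 4, 14, 14, 21, 25]

Final merged array: [2, 4, 4, 4, 14, 14, 21, 25]
Total comparisons: 7

The merged array is [2, 4, 4, 4, 14, 14, 21, 25], requiring 7 comparisons. The merge step runs in O(n) time where n is the total number of elements.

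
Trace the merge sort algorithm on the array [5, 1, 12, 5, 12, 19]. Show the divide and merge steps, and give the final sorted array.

Merge sort trace:

Split: [5, 1, 12, 5, 12, 19] -> [5, 1, 12] and [5, 12, 19]
  Split: [5, 1, 12] -> [5] and [1, 12]
    Split: [1, 12] -> [1] and [12]
    Merge: [1] + [12] -> [1, 12]
  Merge: [5] + [1, 12] -> [1, 5, 12]
  Split: [5, 12, 19] -> [5] and [12, 19]
    Split: [12, 19] -> [12] and [19]
    Merge: [12] + [19] -> [12, 19]
  Merge: [5] + [12, 19] -> [5, 12, 19]
Merge: [1, 5, 12] + [5, 12, 19] -> [1, 5, 5, 12, 12, 19]

Final sorted array: [1, 5, 5, 12, 12, 19]

The merge sort proceeds by recursively splitting the array and merging sorted halves.
After all merges, the sorted array is [1, 5, 5, 12, 12, 19].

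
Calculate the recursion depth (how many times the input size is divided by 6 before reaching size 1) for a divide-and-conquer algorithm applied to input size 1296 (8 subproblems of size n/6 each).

For divide and conquer with division factor 6:

Problem sizes at each level:
Level 0: 1296
Level 1: 216
Level 2: 36
Level 3: 6
Level 4: 1

The root is level 0 and the size-1 base case is level 4 (the tree spans levels 0 through 4, i.e. 5 levels counting the root), so the depth is the number of divisions: log_6(1296) = 4

The recursion tree depth is log_6(1296) = 4. At each level, the problem size is divided by 6, so it takes 4 divisions to reduce to a base case of size 1. The algorithm makes 8 recursive calls at each level.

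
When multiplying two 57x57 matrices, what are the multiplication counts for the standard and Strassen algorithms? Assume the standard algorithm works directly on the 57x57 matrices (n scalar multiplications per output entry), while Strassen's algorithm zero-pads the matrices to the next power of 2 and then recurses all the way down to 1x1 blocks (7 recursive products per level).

Matrix multiplication for 57x57 matrices:

Strassen's algorithm requires power-of-2 dimensions. Pad 57x57 to 64x64 (next power of 2).

Standard algorithm: 57^3 = 185193 multiplications
Strassen's algorithm: 7^(log2(64)) = 7^6 = 117649 multiplications
Savings: 185193 - 117649 = 67544 multiplications

Standard: 185193 multiplications (57^3). Strassen: 117649 multiplications (7^6, after padding to 64x64). Strassen reduces 8 recursive multiplications to 7 at each level.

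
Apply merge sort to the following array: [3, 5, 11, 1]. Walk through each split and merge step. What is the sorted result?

Merge sort trace:

Split: [3, 5, 11, 1] -> [3, 5] and [11, 1]
  Split: [3, 5] -> [3] and [5]
  Merge: [3] + [5] -> [3, 5]
  Split: [11, 1] -> [11] and [1]
  Merge: [11] + [1] -> [1, 11]
Merge: [3, 5] + [1, 11] -> [1, 3, 5, 11]

Final sorted array: [1, 3, 5, 11]

The merge sort proceeds by recursively splitting the array and merging sorted halves.
After all merges, the sorted array is [1, 3, 5, 11].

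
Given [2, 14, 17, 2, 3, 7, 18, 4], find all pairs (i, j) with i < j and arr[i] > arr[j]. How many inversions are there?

Finding inversions in [2, 14, 17, 2, 3, 7, 18, 4]:

(1, 3): arr[1]=14 > arr[3]=2
(1, 4): arr[1]=14 > arr[4]=3
(1, 5): arr[1]=14 > arr[5]=7
(1, 7): arr[1]=14 > arr[7]=4
(2, 3): arr[2]=17 > arr[3]=2
(2, 4): arr[2]=17 > arr[4]=3
(2, 5): arr[2]=17 > arr[5]=7
(2, 7): arr[2]=17 > arr[7]=4
(5, 7): arr[5]=7 > arr[7]=4
(6, 7): arr[6]=18 > arr[7]=4

Total inversions: 10

The array has 10 inversion(s): (1,3), (1,4), (1,5), (1,7), (2,3), (2,4), (2,5), (2,7), (5,7), (6,7). Each pair (i,j) satisfies i < j and arr[i] > arr[j].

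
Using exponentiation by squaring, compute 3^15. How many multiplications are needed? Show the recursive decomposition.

Computing 3^15 by squaring (build up from 3^1; each line after the first costs one multiplication):

3^1 = 3
3^2 = (3^1)^2 = 3^2 = 9
3^3 = 3 * 3^2 = 3 * 9 = 27
3^6 = (3^3)^2 = 27^2 = 729
3^7 = 3 * 3^6 = 3 * 729 = 2187
3^14 = (3^7)^2 = 2187^2 = 4782969
3^15 = 3 * 3^14 = 3 * 4782969 = 14348907

Result: 14348907
Multiplications needed: 6 (6 lines after 3^1)

3^15 = 14348907. Using exponentiation by squaring, this requires 6 multiplications. The key idea: if the exponent is even, square the half-power; if odd, multiply by the base once.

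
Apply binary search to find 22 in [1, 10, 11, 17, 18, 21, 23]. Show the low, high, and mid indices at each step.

Binary search for 22 in [1, 10, 11, 17, 18, 21, 23]:

lo=0, hi=6, mid=3, arr[mid]=17 -> 17 < 22, search right half
lo=4, hi=6, mid=5, arr[mid]=21 -> 21 < 22, search right half
lo=6, hi=6, mid=6, arr[mid]=23 -> 23 > 22, search left half
lo=6 > hi=5, target 22 not found

Binary search determines that 22 is not in the array after 3 comparisons. The search space was exhausted without finding the target.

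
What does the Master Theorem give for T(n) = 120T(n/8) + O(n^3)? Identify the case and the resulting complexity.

Master Theorem for T(n) = 120T(n/8) + O(n^3):

a = 120, b = 8, c = 3
log_b(a) = log_8(120) = 2.3023

Case 3: c = 3 > log_8(120) = 2.3023
T(n) = O(n^3) = O(n^3)

For T(n) = 120T(n/8) + O(n^3): log_8(120) = 2.3023. This is Case 3 of the Master Theorem (c > log_b(a), work dominated by root), giving O(n^3).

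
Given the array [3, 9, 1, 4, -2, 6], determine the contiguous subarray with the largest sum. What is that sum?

Using Kadane's algorithm on [3, 9, 1, 4, -2, 6]:

Scanning through the array:
Position 1 (value 9): max_ending_here = 12, max_so_far = 12
Position 2 (value 1): max_ending_here = 13, max_so_far = 13
Position 3 (value 4): max_ending_here = 17, max_so_far = 17
Position 4 (value -2): max_ending_here = 15, max_so_far = 17
Position 5 (value 6): max_ending_here = 21, max_so_far = 21

Maximum subarray: [3, 9, 1, 4, -2, 6]
Maximum sum: 21

The maximum subarray is [3, 9, 1, 4, -2, 6] with sum 21. This subarray runs from index 0 to index 5.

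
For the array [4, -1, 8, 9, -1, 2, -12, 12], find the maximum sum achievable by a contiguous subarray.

Using Kadane's algorithm on [4, -1, 8, 9, -1, 2, -12, 12]:

Scanning through the array:
Position 1 (value -1): max_ending_here = 3, max_so_far = 4
Position 2 (value 8): max_ending_here = 11, max_so_far = 11
Position 3 (value 9): max_ending_here = 20, max_so_far = 20
Position 4 (value -1): max_ending_here = 19, max_so_far = 20
Position 5 (value 2): max_ending_here = 21, max_so_far = 21
Position 6 (value -12): max_ending_here = 9, max_so_far = 21
Position 7 (value 12): max_ending_here = 21, max_so_far = 21

Maximum subarray: [4, -1, 8, 9, -1, 2]
Maximum sum: 21

The maximum subarray is [4, -1, 8, 9, -1, 2] with sum 21. This subarray runs from index 0 to index 5.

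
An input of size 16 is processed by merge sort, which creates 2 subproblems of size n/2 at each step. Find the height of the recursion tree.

For divide and conquer with division factor 2:

Problem sizes at each level:
Level 0: 16
Level 1: 8
Level 2: 4
Level 3: 2
Level 4: 1

The root is level 0 and the size-1 base case is level 4 (the tree spans levels 0 through 4, i.e. 5 levels counting the root), so the depth is the number of divisions: log_2(16) = 4

The recursion tree depth is log_2(16) = 4. At each level, the problem size is divided by 2, so it takes 4 divisions to reduce to a base case of size 1. The algorithm makes 2 recursive calls at each level.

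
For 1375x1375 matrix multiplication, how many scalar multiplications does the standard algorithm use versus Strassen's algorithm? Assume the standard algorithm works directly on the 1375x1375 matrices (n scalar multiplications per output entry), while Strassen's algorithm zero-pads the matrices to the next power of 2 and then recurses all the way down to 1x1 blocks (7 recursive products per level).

Matrix multiplication for 1375x1375 matrices:

Strassen's algorithm requires power-of-2 dimensions. Pad 1375x1375 to 2048x2048 (next power of 2).

Standard algorithm: 1375^3 = 2599609375 multiplications
Strassen's algorithm: 7^(log2(2048)) = 7^11 = 1977326743 multiplications
Savings: 2599609375 - 1977326743 = 622282632 multiplications

Standard: 2599609375 multiplications (1375^3). Strassen: 1977326743 multiplications (7^11, after padding to 2048x2048). Strassen reduces 8 recursive multiplications to 7 at each level.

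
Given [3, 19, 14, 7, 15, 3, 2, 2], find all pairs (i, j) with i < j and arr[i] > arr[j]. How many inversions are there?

Finding inversions in [3, 19, 14, 7, 15, 3, 2, 2]:

(0, 6): arr[0]=3 > arr[6]=2
(0, 7): arr[0]=3 > arr[7]=2
(1, 2): arr[1]=19 > arr[2]=14
(1, 3): arr[1]=19 > arr[3]=7
(1, 4): arr[1]=19 > arr[4]=15
(1, 5): arr[1]=19 > arr[5]=3
(1, 6): arr[1]=19 > arr[6]=2
(1, 7): arr[1]=19 > arr[7]=2
(2, 3): arr[2]=14 > arr[3]=7
(2, 5): arr[2]=14 > arr[5]=3
(2, 6): arr[2]=14 > arr[6]=2
(2, 7): arr[2]=14 > arr[7]=2
(3, 5): arr[3]=7 > arr[5]=3
(3, 6): arr[3]=7 > arr[6]=2
(3, 7): arr[3]=7 > arr[7]=2
(4, 5): arr[4]=15 > arr[5]=3
(4, 6): arr[4]=15 > arr[6]=2
(4, 7): arr[4]=15 > arr[7]=2
(5, 6): arr[5]=3 > arr[6]=2
(5, 7): arr[5]=3 > arr[7]=2

Total inversions: 20

The array has 20 inversion(s): (0,6), (0,7), (1,2), (1,3), (1,4), (1,5), (1,6), (1,7), (2,3), (2,5), (2,6), (2,7), (3,5), (3,6), (3,7), (4,5), (4,6), (4,7), (5,6), (5,7). Each pair (i,j) satisfies i < j and arr[i] > arr[j].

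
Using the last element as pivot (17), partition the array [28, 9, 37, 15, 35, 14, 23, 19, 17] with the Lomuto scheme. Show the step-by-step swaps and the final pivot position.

Lomuto partition with pivot = 17:

Initial array: [28, 9, 37, 15, 35, 14, 23, 19, 17]

arr[0]=28 > 17: no swap
arr[1]=9 <= 17: swap with position 0, array becomes [9, 28, 37, 15, 35, 14, 23, 19, 17]
arr[2]=37 > 17: no swap
arr[3]=15 <= 17: swap with position 1, array becomes [9, 15, 37, 28, 35, 14, 23, 19, 17]
arr[4]=35 > 17: no swap
arr[5]=14 <= 17: swap with position 2, array becomes [9, 15, 14, 28, 35, 37, 23, 19, 17]
arr[6]=23 > 17: no swap
arr[7]=19 > 17: no swap

Place pivot at position 3: [9, 15, 14, 17, 35, 37, 23, 19, 28]
Pivot position: 3

After partitioning with pivot 17, the array becomes [9, 15, 14, 17, 35, 37, 23, 19, 28]. The pivot is placed at index 3. All elements to the left of the pivot are <= 17, and all elements to the right are > 17.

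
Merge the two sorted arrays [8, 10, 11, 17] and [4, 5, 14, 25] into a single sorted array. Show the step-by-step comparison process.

Merging process:

Compare 8 vs 4: take 4 from right. Merged: [4]
Compare 8 vs 5: take 5 from right. Merged: [4, 5]
Compare 8 vs 14: take 8 from left. Merged: [4, 5, 8]
Compare 10 vs 14: take 10 from left. Merged: [4, 5, 8, 10]
Compare 11 vs 14: take 11 from left. Merged: [4, 5, 8, 10, 11]
Compare 17 vs 14: take 14 from right. Merged: [4, 5, 8, 10, 11, 14]
Compare 17 vs 25: take 17 from left. Merged: [4, 5, 8, 10, 11, 14, 17]
Append remaining from right: [25]. Merged: [4, 5, 8, 10, 11, 14, 17, 25]

Final merged array: [4, 5, 8, 10, 11, 14, 17, 25]
Total comparisons: 7

The merged array is [4, 5, 8, 10, 11, 14, 17, 25], requiring 7 comparisons. The merge step runs in O(n) time where n is the total number of elements.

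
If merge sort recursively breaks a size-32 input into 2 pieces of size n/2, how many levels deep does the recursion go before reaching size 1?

For divide and conquer with division factor 2:

Problem sizes at each level:
Level 0: 32
Level 1: 16
Level 2: 8
Level 3: 4
Level 4: 2
Level 5: 1

The root is level 0 and the size-1 base case is level 5 (the tree spans levels 0 through 5, i.e. 6 levels counting the root), so the depth is the number of divisions: log_2(32) = 5

The recursion tree depth is log_2(32) = 5. At each level, the problem size is divided by 2, so it takes 5 divisions to reduce to a base case of size 1. The algorithm makes 2 recursive calls at each level.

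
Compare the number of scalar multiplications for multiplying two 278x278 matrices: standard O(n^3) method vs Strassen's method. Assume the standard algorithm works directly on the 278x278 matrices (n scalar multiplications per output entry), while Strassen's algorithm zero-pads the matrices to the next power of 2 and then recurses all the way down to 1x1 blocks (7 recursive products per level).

Matrix multiplication for 278x278 matrices:

Strassen's algorithm requires power-of-2 dimensions. Pad 278x278 to 512x512 (next power of 2).

Standard algorithm: 278^3 = 21484952 multiplications
Strassen's algorithm: 7^(log2(512)) = 7^9 = 40353607 multiplications
Difference: 21484952 - 40353607 = -18868655 (Strassen uses MORE here due to padding overhead — for small or just-over-power-of-2 n, padding can outweigh the per-level savings)

Standard: 21484952 multiplications (278^3). Strassen: 40353607 multiplications (7^9, after padding to 512x512). Strassen reduces 8 recursive multiplications to 7 at each level.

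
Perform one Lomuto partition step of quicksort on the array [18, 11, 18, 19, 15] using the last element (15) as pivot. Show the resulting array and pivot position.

Lomuto partition with pivot = 15:

Initial array: [18, 11, 18, 19, 15]

arr[0]=18 > 15: no swap
arr[1]=11 <= 15: swap with position 0, array becomes [11, 18, 18, 19, 15]
arr[2]=18 > 15: no swap
arr[3]=19 > 15: no swap

Place pivot at position 1: [11, 15, 18, 19, 18]
Pivot position: 1

After partitioning with pivot 15, the array becomes [11, 15, 18, 19, 18]. The pivot is placed at index 1. All elements to the left of the pivot are <= 15, and all elements to the right are > 15.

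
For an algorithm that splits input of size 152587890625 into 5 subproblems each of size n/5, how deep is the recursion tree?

For divide and conquer with division factor 5:

Problem sizes at each level:
Level 0: 152587890625
Level 1: 30517578125
Level 2: 6103515625
Level 3: 1220703125
Level 4: 244140625
Level 5: 48828125
Level 6: 9765625
Level 7: 1953125
Level 8: 390625
Level 9: 78125
Level 10: 15625
Level 11: 3125
Level 12: 625
Level 13: 125
Level 14: 25
Level 15: 5
Level 16: 1

The root is level 0 and the size-1 base case is level 16 (the tree spans levels 0 through 16, i.e. 17 levels counting the root), so the depth is the number of divisions: log_5(152587890625) = 16

The recursion tree depth is log_5(152587890625) = 16. At each level, the problem size is divided by 5, so it takes 16 divisions to reduce to a base case of size 1. The algorithm makes 5 recursive calls at each level.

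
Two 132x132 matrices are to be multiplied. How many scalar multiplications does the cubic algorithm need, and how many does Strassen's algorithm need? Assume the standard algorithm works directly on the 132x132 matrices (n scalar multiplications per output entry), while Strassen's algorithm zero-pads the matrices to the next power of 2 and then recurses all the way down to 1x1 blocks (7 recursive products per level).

Matrix multiplication for 132x132 matrices:

Strassen's algorithm requires power-of-2 dimensions. Pad 132x132 to 256x256 (next power of 2).

Standard algorithm: 132^3 = 2299968 multiplications
Strassen's algorithm: 7^(log2(256)) = 7^8 = 5764801 multiplications
Difference: 2299968 - 5764801 = -3464833 (Strassen uses MORE here due to padding overhead — for small or just-over-power-of-2 n, padding can outweigh the per-level savings)

Standard: 2299968 multiplications (132^3). Strassen: 5764801 multiplications (7^8, after padding to 256x256). Strassen reduces 8 recursive multiplications to 7 at each level.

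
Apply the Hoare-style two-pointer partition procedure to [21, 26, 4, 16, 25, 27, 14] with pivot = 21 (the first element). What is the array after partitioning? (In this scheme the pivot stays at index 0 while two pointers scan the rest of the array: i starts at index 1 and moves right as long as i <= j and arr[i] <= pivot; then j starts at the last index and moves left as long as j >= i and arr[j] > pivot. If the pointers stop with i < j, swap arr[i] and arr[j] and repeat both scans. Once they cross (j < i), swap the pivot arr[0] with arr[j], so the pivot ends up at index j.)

Hoare-style two-pointer partition with pivot = 21:

Initial array: [21, 26, 4, 16, 25, 27, 14]

Pointers start at i = 1, j = 6.
i stops at index 1 (arr[1]=26 > 21), j stops at index 6 (arr[6]=14 <= 21): swap arr[1] and arr[6], array becomes [21, 14, 4, 16, 25, 27, 26]
i ends at 4, j ends at 3: the pointers have crossed (j < i), so scanning stops.

Swap pivot arr[0] with arr[3] to place pivot at position 3: [16, 14, 4, 21, 25, 27, 26]
Pivot position: 3

After partitioning with pivot 21, the array becomes [16, 14, 4, 21, 25, 27, 26]. The pivot is placed at index 3. All elements to the left of the pivot are <= 21, and all elements to the right are > 21.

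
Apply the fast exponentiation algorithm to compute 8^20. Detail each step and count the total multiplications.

Computing 8^20 by squaring (build up from 8^1; each line after the first costs one multiplication):

8^1 = 8
8^2 = (8^1)^2 = 8^2 = 64
8^4 = (8^2)^2 = 64^2 = 4096
8^5 = 8 * 8^4 = 8 * 4096 = 32768
8^10 = (8^5)^2 = 32768^2 = 1073741824
8^20 = (8^10)^2 = 1073741824^2 = 1152921504606846976

Result: 1152921504606846976
Multiplications needed: 5 (5 lines after 8^1)

8^20 = 1152921504606846976. Using exponentiation by squaring, this requires 5 multiplications. The key idea: if the exponent is even, square the half-power; if odd, multiply by the base once.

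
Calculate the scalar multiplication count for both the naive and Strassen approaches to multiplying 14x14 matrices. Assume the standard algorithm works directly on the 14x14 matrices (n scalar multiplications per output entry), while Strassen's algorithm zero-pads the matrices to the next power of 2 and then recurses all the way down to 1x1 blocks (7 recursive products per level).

Matrix multiplication for 14x14 matrices:

Strassen's algorithm requires power-of-2 dimensions. Pad 14x14 to 16x16 (next power of 2).

Standard algorithm: 14^3 = 2744 multiplications
Strassen's algorithm: 7^(log2(16)) = 7^4 = 2401 multiplications
Savings: 2744 - 2401 = 343 multiplications

Standard: 2744 multiplications (14^3). Strassen: 2401 multiplications (7^4, after padding to 16x16). Strassen reduces 8 recursive multiplications to 7 at each level.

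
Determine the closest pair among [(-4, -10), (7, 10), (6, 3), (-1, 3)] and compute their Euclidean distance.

Computing all pairwise distances among 4 points:

d((-4, -10), (7, 10)) = 22.8254
d((-4, -10), (6, 3)) = 16.4012
d((-4, -10), (-1, 3)) = 13.3417
d((7, 10), (6, 3)) = 7.0711
d((7, 10), (-1, 3)) = 10.6301
d((6, 3), (-1, 3)) = 7.0 <-- minimum

Closest pair: (6, 3) and (-1, 3) with distance 7.0

The closest pair is (6, 3) and (-1, 3) with Euclidean distance 7.0. For 4 points, brute-force pairwise comparison is shown above. For large n, the divide-and-conquer algorithm (sort by x, recurse on halves, check the dividing strip) achieves O(n log n).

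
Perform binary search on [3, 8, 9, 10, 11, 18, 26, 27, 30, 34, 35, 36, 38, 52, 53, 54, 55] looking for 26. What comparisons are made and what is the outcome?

Binary search for 26 in [3, 8, 9, 10, 11, 18, 26, 27, 30, 34, 35, 36, 38, 52, 53, 54, 55]:

lo=0, hi=16, mid=8, arr[mid]=30 -> 30 > 26, search left half
lo=0, hi=7, mid=3, arr[mid]=10 -> 10 < 26, search right half
lo=4, hi=7, mid=5, arr[mid]=18 -> 18 < 26, search right half
lo=6, hi=7, mid=6, arr[mid]=26 -> Found target at index 6!

Binary search finds 26 at index 6 after 4 comparisons. The search repeatedly halves the search space by comparing with the middle element.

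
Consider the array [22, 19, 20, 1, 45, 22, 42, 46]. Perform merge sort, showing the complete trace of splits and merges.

Merge sort trace:

Split: [22, 19, 20, 1, 45, 22, 42, 46] -> [22, 19, 20, 1] and [45, 22, 42, 46]
  Split: [22, 19, 20, 1] -> [22, 19] and [20, 1]
    Split: [22, 19] -> [22] and [19]
    Merge: [22] + [19] -> [19, 22]
    Split: [20, 1] -> [20] and [1]
    Merge: [20] + [1] -> [1, 20]
  Merge: [19, 22] + [1, 20] -> [1, 19, 20, 22]
  Split: [45, 22, 42, 46] -> [45, 22] and [42, 46]
    Split: [45, 22] -> [45] and [22]
    Merge: [45] + [22] -> [22, 45]
    Split: [42, 46] -> [42] and [46]
    Merge: [42] + [46] -> [42, 46]
  Merge: [22, 45] + [42, 46] -> [22, 42, 45, 46]
Merge: [1, 19, 20, 22] + [22, 42, 45, 46] -> [1, 19, 20, 22, 22, 42, 45, 46]

Final sorted array: [1, 19, 20, 22, 22, 42, 45, 46]

The merge sort proceeds by recursively splitting the array and merging sorted halves.
After all merges, the sorted array is [1, 19, 20, 22, 22, 42, 45, 46].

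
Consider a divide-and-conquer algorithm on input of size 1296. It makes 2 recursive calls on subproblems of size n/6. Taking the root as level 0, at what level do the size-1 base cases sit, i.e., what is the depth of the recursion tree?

For divide and conquer with division factor 6:

Problem sizes at each level:
Level 0: 1296
Level 1: 216
Level 2: 36
Level 3: 6
Level 4: 1

The root is level 0 and the size-1 base case is level 4 (the tree spans levels 0 through 4, i.e. 5 levels counting the root), so the depth is the number of divisions: log_6(1296) = 4

The recursion tree depth is log_6(1296) = 4. At each level, the problem size is divided by 6, so it takes 4 divisions to reduce to a base case of size 1. The algorithm makes 2 recursive calls at each level.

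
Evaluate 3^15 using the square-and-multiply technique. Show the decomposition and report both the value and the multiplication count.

Computing 3^15 by squaring (build up from 3^1; each line after the first costs one multiplication):

3^1 = 3
3^2 = (3^1)^2 = 3^2 = 9
3^3 = 3 * 3^2 = 3 * 9 = 27
3^6 = (3^3)^2 = 27^2 = 729
3^7 = 3 * 3^6 = 3 * 729 = 2187
3^14 = (3^7)^2 = 2187^2 = 4782969
3^15 = 3 * 3^14 = 3 * 4782969 = 14348907

Result: 14348907
Multiplications needed: 6 (6 lines after 3^1)

3^15 = 14348907. Using exponentiation by squaring, this requires 6 multiplications. The key idea: if the exponent is even, square the half-power; if odd, multiply by the base once.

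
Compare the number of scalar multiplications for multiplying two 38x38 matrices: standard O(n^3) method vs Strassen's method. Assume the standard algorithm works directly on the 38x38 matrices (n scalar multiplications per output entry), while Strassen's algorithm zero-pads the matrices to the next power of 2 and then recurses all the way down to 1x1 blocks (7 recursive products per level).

Matrix multiplication for 38x38 matrices:

Strassen's algorithm requires power-of-2 dimensions. Pad 38x38 to 64x64 (next power of 2).

Standard algorithm: 38^3 = 54872 multiplications
Strassen's algorithm: 7^(log2(64)) = 7^6 = 117649 multiplications
Difference: 54872 - 117649 = -62777 (Strassen uses MORE here due to padding overhead — for small or just-over-power-of-2 n, padding can outweigh the per-level savings)

Standard: 54872 multiplications (38^3). Strassen: 117649 multiplications (7^6, after padding to 64x64). Strassen reduces 8 recursive multiplications to 7 at each level.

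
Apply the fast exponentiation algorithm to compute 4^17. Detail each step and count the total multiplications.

Computing 4^17 by squaring (build up from 4^1; each line after the first costs one multiplication):

4^1 = 4
4^2 = (4^1)^2 = 4^2 = 16
4^4 = (4^2)^2 = 16^2 = 256
4^8 = (4^4)^2 = 256^2 = 65536
4^16 = (4^8)^2 = 65536^2 = 4294967296
4^17 = 4 * 4^16 = 4 * 4294967296 = 17179869184

Result: 17179869184
Multiplications needed: 5 (5 lines after 4^1)

4^17 = 17179869184. Using exponentiation by squaring, this requires 5 multiplications. The key idea: if the exponent is even, square the half-power; if odd, multiply by the base once.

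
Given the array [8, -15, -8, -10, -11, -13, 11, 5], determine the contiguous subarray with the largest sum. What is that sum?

Using Kadane's algorithm on [8, -15, -8, -10, -11, -13, 11, 5]:

Scanning through the array:
Position 1 (value -15): max_ending_here = -7, max_so_far = 8
Position 2 (value -8): max_ending_here = -8, max_so_far = 8
Position 3 (value -10): max_ending_here = -10, max_so_far = 8
Position 4 (value -11): max_ending_here = -11, max_so_far = 8
Position 5 (value -13): max_ending_here = -13, max_so_far = 8
Position 6 (value 11): max_ending_here = 11, max_so_far = 11
Position 7 (value 5): max_ending_here = 16, max_so_far = 16

Maximum subarray: [11, 5]
Maximum sum: 16

The maximum subarray is [11, 5] with sum 16. This subarray runs from index 6 to index 7.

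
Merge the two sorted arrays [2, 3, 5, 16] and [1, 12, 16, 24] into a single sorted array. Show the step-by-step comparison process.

Merging process:

Compare 2 vs 1: take 1 from right. Merged: [1]
Compare 2 vs 12: take 2 from left. Merged: [1, 2]
Compare 3 vs 12: take 3 from left. Merged: [1, 2, 3]
Compare 5 vs 12: take 5 from left. Merged: [1, 2, 3, 5]
Compare 16 vs 12: take 12 from right. Merged: [1, 2, 3, 5, 12]
Compare 16 vs 16: take 16 from left. Merged: [1, 2, 3, 5, 12, 16]
Append remaining from right: [16, 24]. Merged: [1, 2, 3, 5, 12, 16, 16, 24]

Final merged array: [1, 2, 3, 5, 12, 16, 16, 24]
Total comparisons: 6

The merged array is [1, 2, 3, 5, 12, 16, 16, 24], requiring 6 comparisons. The merge step runs in O(n) time where n is the total number of elements.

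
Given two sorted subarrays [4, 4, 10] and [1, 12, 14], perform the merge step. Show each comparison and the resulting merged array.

Merging process:

Compare 4 vs 1: take 1 from right. Merged: [1]
Compare 4 vs 12: take 4 from left. Merged: [1, 4]
Compare 4 vs 12: take 4 from left. Merged: [1, 4, 4]
Compare 10 vs 12: take 10 from left. Merged: [1, 4, 4, 10]
Append remaining from right: [12, 14]. Merged: [1, 4, 4, 10, 12, 14]

Final merged array: [1, 4, 4, 10, 12, 14]
Total comparisons: 4

The merged array is [1, 4, 4, 10, 12, 14], requiring 4 comparisons. The merge step runs in O(n) time where n is the total number of elements.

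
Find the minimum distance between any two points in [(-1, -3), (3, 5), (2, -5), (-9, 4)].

Computing all pairwise distances among 4 points:

d((-1, -3), (3, 5)) = 8.9443
d((-1, -3), (2, -5)) = 3.6056 <-- minimum
d((-1, -3), (-9, 4)) = 10.6301
d((3, 5), (2, -5)) = 10.0499
d((3, 5), (-9, 4)) = 12.0416
d((2, -5), (-9, 4)) = 14.2127

Closest pair: (-1, -3) and (2, -5) with distance 3.6056

The closest pair is (-1, -3) and (2, -5) with Euclidean distance 3.6056. For 4 points, brute-force pairwise comparison is shown above. For large n, the divide-and-conquer algorithm (sort by x, recurse on halves, check the dividing strip) achieves O(n log n).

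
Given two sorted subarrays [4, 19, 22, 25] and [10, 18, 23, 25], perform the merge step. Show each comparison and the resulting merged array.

Merging process:

Compare 4 vs 10: take 4 from left. Merged: [4]
Compare 19 vs 10: take 10 from right. Merged: [4, 10]
Compare 19 vs 18: take 18 from right. Merged: [4, 10, 18]
Compare 19 vs 23: take 19 from left. Merged: [4, 10, 18, 19]
Compare 22 vs 23: take 22 from left. Merged: [4, 10, 18, 19, 22]
Compare 25 vs 23: take 23 from right. Merged: [4, 10, 18, 19, 22, 23]
Compare 25 vs 25: take 25 from left. Merged: [4, 10, 18, 19, 22, 23, 25]
Append remaining from right: [25]. Merged: [4, 10, 18, 19, 22, 23, 25, 25]

Final merged array: [4, 10, 18, 19, 22, 23, 25, 25]
Total comparisons: 7

The merged array is [4, 10, 18, 19, 22, 23, 25, 25], requiring 7 comparisons. The merge step runs in O(n) time where n is the total number of elements.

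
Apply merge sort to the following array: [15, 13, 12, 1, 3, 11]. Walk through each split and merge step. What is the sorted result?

Merge sort trace:

Split: [15, 13, 12, 1, 3, 11] -> [15, 13, 12] and [1, 3, 11]
  Split: [15, 13, 12] -> [15] and [13, 12]
    Split: [13, 12] -> [13] and [12]
    Merge: [13] + [12] -> [12, 13]
  Merge: [15] + [12, 13] -> [12, 13, 15]
  Split: [1, 3, 11] -> [1] and [3, 11]
    Split: [3, 11] -> [3] and [11]
    Merge: [3] + [11] -> [3, 11]
  Merge: [1] + [3, 11] -> [1, 3, 11]
Merge: [12, 13, 15] + [1, 3, 11] -> [1, 3, 11, 12, 13, 15]

Final sorted array: [1, 3, 11, 12, 13, 15]

The merge sort proceeds by recursively splitting the array and merging sorted halves.
After all merges, the sorted array is [1, 3, 11, 12, 13, 15].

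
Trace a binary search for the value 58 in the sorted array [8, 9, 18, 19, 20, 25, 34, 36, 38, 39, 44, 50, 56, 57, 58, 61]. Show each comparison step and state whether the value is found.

Binary search for 58 in [8, 9, 18, 19, 20, 25, 34, 36, 38, 39, 44, 50, 56, 57, 58, 61]:

lo=0, hi=15, mid=7, arr[mid]=36 -> 36 < 58, search right half
lo=8, hi=15, mid=11, arr[mid]=50 -> 50 < 58, search right half
lo=12, hi=15, mid=13, arr[mid]=57 -> 57 < 58, search right half
lo=14, hi=15, mid=14, arr[mid]=58 -> Found target at index 14!

Binary search finds 58 at index 14 after 4 comparisons. The search repeatedly halves the search space by comparing with the middle element.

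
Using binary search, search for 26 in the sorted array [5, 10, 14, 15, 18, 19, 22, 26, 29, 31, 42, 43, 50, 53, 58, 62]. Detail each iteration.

Binary search for 26 in [5, 10, 14, 15, 18, 19, 22, 26, 29, 31, 42, 43, 50, 53, 58, 62]:

lo=0, hi=15, mid=7, arr[mid]=26 -> Found target at index 7!

Binary search finds 26 at index 7 after 1 comparisons. The search repeatedly halves the search space by comparing with the middle element.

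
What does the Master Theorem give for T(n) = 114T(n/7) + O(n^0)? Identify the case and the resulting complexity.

Master Theorem for T(n) = 114T(n/7) + O(n^0):

a = 114, b = 7, c = 0
log_b(a) = log_7(114) = 2.4339

Case 1: c = 0 < log_7(114) = 2.4339
T(n) = O(n^(log_7 114))

For T(n) = 114T(n/7) + O(n^0): log_7(114) = 2.4339. This is Case 1 of the Master Theorem (c < log_b(a), work dominated by leaves), giving O(n^(log_7 114)).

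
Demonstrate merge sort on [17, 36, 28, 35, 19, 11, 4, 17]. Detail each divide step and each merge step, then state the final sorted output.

Merge sort trace:

Split: [17, 36, 28, 35, 19, 11, 4, 17] -> [17, 36, 28, 35] and [19, 11, 4, 17]
  Split: [17, 36, 28, 35] -> [17, 36] and [28, 35]
    Split: [17, 36] -> [17] and [36]
    Merge: [17] + [36] -> [17, 36]
    Split: [28, 35] -> [28] and [35]
    Merge: [28] + [35] -> [28, 35]
  Merge: [17, 36] + [28, 35] -> [17, 28, 35, 36]
  Split: [19, 11, 4, 17] -> [19, 11] and [4, 17]
    Split: [19, 11] -> [19] and [11]
    Merge: [19] + [11] -> [11, 19]
    Split: [4, 17] -> [4] and [17]
    Merge: [4] + [17] -> [4, 17]
  Merge: [11, 19] + [4, 17] -> [4, 11, 17, 19]
Merge: [17, 28, 35, 36] + [4, 11, 17, 19] -> [4, 11, 17, 17, 19, 28, 35, 36]

Final sorted array: [4, 11, 17, 17, 19, 28, 35, 36]

The merge sort proceeds by recursively splitting the array and merging sorted halves.
After all merges, the sorted array is [4, 11, 17, 17, 19, 28, 35, 36].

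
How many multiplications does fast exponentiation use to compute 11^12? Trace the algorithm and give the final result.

Computing 11^12 by squaring (build up from 11^1; each line after the first costs one multiplication):

11^1 = 11
11^2 = (11^1)^2 = 11^2 = 121
11^3 = 11 * 11^2 = 11 * 121 = 1331
11^6 = (11^3)^2 = 1331^2 = 1771561
11^12 = (11^6)^2 = 1771561^2 = 3138428376721

Result: 3138428376721
Multiplications needed: 4 (4 lines after 11^1)

11^12 = 3138428376721. Using exponentiation by squaring, this requires 4 multiplications. The key idea: if the exponent is even, square the half-power; if odd, multiply by the base once.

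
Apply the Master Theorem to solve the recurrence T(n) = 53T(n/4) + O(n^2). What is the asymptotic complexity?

Master Theorem for T(n) = 53T(n/4) + O(n^2):

a = 53, b = 4, c = 2
log_b(a) = log_4(53) = 2.8640

Case 1: c = 2 < log_4(53) = 2.8640
T(n) = O(n^(log_4 53))

For T(n) = 53T(n/4) + O(n^2): log_4(53) = 2.8640. This is Case 1 of the Master Theorem (c < log_b(a), work dominated by leaves), giving O(n^(log_4 53)).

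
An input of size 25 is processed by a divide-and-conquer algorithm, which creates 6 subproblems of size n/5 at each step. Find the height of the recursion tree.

For divide and conquer with division factor 5:

Problem sizes at each level:
Level 0: 25
Level 1: 5
Level 2: 1

The root is level 0 and the size-1 base case is level 2 (the tree spans levels 0 through 2, i.e. 3 levels counting the root), so the depth is the number of divisions: log_5(25) = 2

The recursion tree depth is log_5(25) = 2. At each level, the problem size is divided by 5, so it takes 2 divisions to reduce to a base case of size 1. The algorithm makes 6 recursive calls at each level.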